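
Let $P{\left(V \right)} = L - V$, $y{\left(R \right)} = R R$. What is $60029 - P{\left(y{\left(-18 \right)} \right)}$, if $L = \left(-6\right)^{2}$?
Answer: $60317$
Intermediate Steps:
$L = 36$
$y{\left(R \right)} = R^{2}$
$P{\left(V \right)} = 36 - V$
$60029 - P{\left(y{\left(-18 \right)} \right)} = 60029 - \left(36 - \left(-18\right)^{2}\right) = 60029 - \left(36 - 324\right) = 60029 - -288 = 60029 + 288 = 60317$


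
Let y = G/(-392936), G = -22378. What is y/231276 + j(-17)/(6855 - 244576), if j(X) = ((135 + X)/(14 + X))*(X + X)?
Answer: -60763537696403/10801645999030128 ≈ -0.0056254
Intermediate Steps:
y = 11189/196468 (y = -22378/(-392936) = -22378*(-1/392936) = 11189/196468 ≈ 0.056951)
j(X) = 2*X*(135 + X)/(14 + X) (j(X) = ((135 + X)/(14 + X))*(2*X) = 2*X*(135 + X)/(14 + X))
y/231276 + j(-17)/(6855 - 244576) = (11189/196468)/231276 + (2*(-17)*(135 - 17)/(14 - 17))/(6855 - 244576) = (11189/196468)*(1/231276) + (2*(-17)*118/(-3))/(-237721) = 11189/45438333168 + (2*(-17)*(-⅓)*118)*(-1/237721) = 11189/45438333168 + (4012/3)*(-1/237721) = 11189/45438333168 - 4012/713163 = -60763537696403/10801645999030128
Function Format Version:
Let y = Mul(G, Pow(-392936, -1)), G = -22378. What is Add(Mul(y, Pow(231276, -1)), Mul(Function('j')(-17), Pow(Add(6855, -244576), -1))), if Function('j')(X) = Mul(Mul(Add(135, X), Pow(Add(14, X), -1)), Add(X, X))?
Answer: Rational(-60763537696403, 10801645999030128) ≈ -0.0056254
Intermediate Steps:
y = Rational(11189, 196468) (y = Mul(-22378, Pow(-392936, -1)) = Mul(-22378, Rational(-1, 392936)) = Rational(11189, 196468) ≈ 0.056951)
Function('j')(X) = Mul(2, X, Pow(Add(14, X), -1), Add(135, X)) (Function('j')(X) = Mul(Mul(Pow(Add(14, X), -1), Add(135, X)), Mul(2, X)) = Mul(2, X, Pow(Add(14, X), -1), Add(135, X)))
Add(Mul(y, Pow(231276, -1)), Mul(Function('j')(-17), Pow(Add(6855, -244576), -1))) = Add(Mul(Rational(11189, 196468), Pow(231276, -1)), Mul(Mul(2, -17, Pow(Add(14, -17), -1), Add(135, -17)), Pow(Add(6855, -244576), -1))) = Add(Mul(Rational(11189, 196468), Rational(1, 231276)), Mul(Mul(2, -17, Pow(-3, -1), 118), Pow(-237721, -1))) = Add(Rational(11189, 45438333168), Mul(Mul(2, -17, Rational(-1, 3), 118), Rational(-1, 237721))) = Add(Rational(11189, 45438333168), Mul(Rational(4012, 3), Rational(-1, 237721))) = Add(Rational(11189, 45438333168), Rational(-4012, 713163)) = Rational(-60763537696403, 10801645999030128)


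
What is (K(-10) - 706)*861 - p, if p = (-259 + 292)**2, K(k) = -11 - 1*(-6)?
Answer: -613260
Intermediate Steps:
K(k) = -5 (K(k) = -11 + 6 = -5)
p = 1089 (p = 33**2 = 1089)
(K(-10) - 706)*861 - p = (-5 - 706)*861 - 1*1089 = -711*861 - 1089 = -612171 - 1089 = -613260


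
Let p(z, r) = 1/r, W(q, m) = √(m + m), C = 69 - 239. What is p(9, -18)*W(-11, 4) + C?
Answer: -170 - √2/9 ≈ -170.16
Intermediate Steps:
C = -170
W(q, m) = √2*√m (W(q, m) = √(2*m) = √2*√m)
p(9, -18)*W(-11, 4) + C = (√2*√4)/(-18) - 170 = -√2*2/18 - 170 = -√2/9 - 170 = -170 - √2/9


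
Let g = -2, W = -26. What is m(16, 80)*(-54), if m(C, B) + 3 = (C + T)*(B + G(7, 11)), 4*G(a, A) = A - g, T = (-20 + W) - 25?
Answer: 494829/2 ≈ 2.4741e+5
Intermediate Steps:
T = -71 (T = (-20 - 26) - 25 = -46 - 25 = -71)
G(a, A) = ½ + A/4 (G(a, A) = (A - 1*(-2))/4 = (A + 2)/4 = (2 + A)/4 = ½ + A/4)
m(C, B) = -3 + (-71 + C)*(13/4 + B) (m(C, B) = -3 + (C - 71)*(B + (½ + (¼)*11)) = -3 + (-71 + C)*(B + (½ + 11/4)) = -3 + (-71 + C)*(B + 13/4) = -3 + (-71 + C)*(13/4 + B))
m(16, 80)*(-54) = (-935/4 - 71*80 + (13/4)*16 + 80*16)*(-54) = (-935/4 - 5680 + 52 + 1280)*(-54) = -18327/4*(-54) = 494829/2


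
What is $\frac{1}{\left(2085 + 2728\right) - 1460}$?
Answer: $\frac{1}{3353} \approx 0.00029824$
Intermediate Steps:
$\frac{1}{\left(2085 + 2728\right) - 1460} = \frac{1}{4813 - 1460} = \frac{1}{3353}$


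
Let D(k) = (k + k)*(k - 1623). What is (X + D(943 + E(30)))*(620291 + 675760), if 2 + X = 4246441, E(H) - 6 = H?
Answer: 3869343411837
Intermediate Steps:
E(H) = 6 + H
X = 4246439 (X = -2 + 4246441 = 4246439)
D(k) = 2*k*(-1623 + k) (D(k) = (2*k)*(-1623 + k) = 2*k*(-1623 + k))
(X + D(943 + E(30)))*(620291 + 675760) = (4246439 + 2*(943 + (6 + 30))*(-1623 + (943 + (6 + 30))))*(620291 + 675760) = (4246439 + 2*(943 + 36)*(-1623 + (943 + 36)))*1296051 = (4246439 + 2*979*(-1623 + 979))*1296051 = (4246439 + 2*979*(-644))*1296051 = (4246439 - 1260952)*1296051 = 2985487*1296051 = 3869343411837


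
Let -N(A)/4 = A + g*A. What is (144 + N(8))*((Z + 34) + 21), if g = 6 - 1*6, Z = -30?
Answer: 2800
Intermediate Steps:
g = 0 (g = 6 - 6 = 0)
N(A) = -4*A (N(A) = -4*(A + 0*A) = -4*(A + 0) = -4*A)
(144 + N(8))*((Z + 34) + 21) = (144 - 4*8)*((-30 + 34) + 21) = (144 - 32)*(4 + 21) = 112*25 = 2800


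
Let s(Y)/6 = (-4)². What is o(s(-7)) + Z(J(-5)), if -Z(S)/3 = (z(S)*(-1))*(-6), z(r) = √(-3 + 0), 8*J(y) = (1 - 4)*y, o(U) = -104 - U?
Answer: -200 - 18*I*√3 ≈ -200.0 - 31.177*I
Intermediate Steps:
s(Y) = 96 (s(Y) = 6*(-4)² = 6*16 = 96)
J(y) = -3*y/8 (J(y) = ((1 - 4)*y)/8 = (-3*y)/8 = -3*y/8)
z(r) = I*√3 (z(r) = √(-3) = I*√3)
Z(S) = -18*I*√3 (Z(S) = -3*(I*√3)*(-1)*(-6) = -3*(-I*√3)*(-6) = -18*I*√3)
o(s(-7)) + Z(J(-5)) = (-104 - 1*96) - 18*I*√3 = (-104 - 96) - 18*I*√3 = -200 - 18*I*√3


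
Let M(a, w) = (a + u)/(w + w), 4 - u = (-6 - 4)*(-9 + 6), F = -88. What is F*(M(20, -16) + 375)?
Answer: -66033/2 ≈ -33017.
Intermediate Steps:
u = -26 (u = 4 - (-6 - 4)*(-9 + 6) = 4 - (-10)*(-3) = 4 - 1*30 = 4 - 30 = -26)
M(a, w) = (-26 + a)/(2*w) (M(a, w) = (a - 26)/(w + w) = (-26 + a)/((2*w)) = (-26 + a)*(1/(2*w)) = (-26 + a)/(2*w))
F*(M(20, -16) + 375) = -88*((1/2)*(-26 + 20)/(-16) + 375) = -88*((1/2)*(-1/16)*(-6) + 375) = -88*(3/16 + 375) = -88*6003/16 = -66033/2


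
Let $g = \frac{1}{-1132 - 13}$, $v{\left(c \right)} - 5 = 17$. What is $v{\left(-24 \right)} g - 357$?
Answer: $- \frac{408787}{1145} \approx -357.02$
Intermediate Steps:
$v{\left(c \right)} = 22$ ($v{\left(c \right)} = 5 + 17 = 22$)
$g = - \frac{1}{1145}$ ($g = \frac{1}{-1145} = - \frac{1}{1145} \approx -0.00087336$)
$v{\left(-24 \right)} g - 357 = 22 \left(- \frac{1}{1145}\right) - 357 = - \frac{22}{1145} - 357 = - \frac{408787}{1145}$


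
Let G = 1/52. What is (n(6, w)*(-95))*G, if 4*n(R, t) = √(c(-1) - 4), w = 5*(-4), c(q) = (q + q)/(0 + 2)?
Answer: -95*I*√5/208 ≈ -1.0213*I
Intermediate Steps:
c(q) = q (c(q) = (2*q)/2 = (2*q)*(½) = q)
G = 1/52 ≈ 0.019231
w = -20
n(R, t) = I*√5/4 (n(R, t) = √(-1 - 4)/4 = √(-5)/4 = (I*√5)/4 = I*√5/4)
(n(6, w)*(-95))*G = ((I*√5/4)*(-95))*(1/52) = -95*I*√5/4*(1/52) = -95*I*√5/208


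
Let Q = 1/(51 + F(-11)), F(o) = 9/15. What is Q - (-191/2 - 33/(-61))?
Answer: 747385/7869 ≈ 94.978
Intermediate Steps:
F(o) = 3/5 (F(o) = 9*(1/15) = 3/5)
Q = 5/258 (Q = 1/(51 + 3/5) = 1/(258/5) = 5/258 ≈ 0.019380)
Q - (-191/2 - 33/(-61)) = 5/258 - (-191/2 - 33/(-61)) = 5/258 - (-191*1/2 - 33*(-1/61)) = 5/258 - (-191/2 + 33/61) = 5/258 - 1*(-11585/122) = 5/258 + 11585/122 = 747385/7869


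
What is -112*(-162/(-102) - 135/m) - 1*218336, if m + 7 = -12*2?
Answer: -115413856/527 ≈ -2.1900e+5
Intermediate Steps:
m = -31 (m = -7 - 12*2 = -7 - 24 = -31)
-112*(-162/(-102) - 135/m) - 1*218336 = -112*(-162/(-102) - 135/(-31)) - 1*218336 = -112*(-162*(-1/102) - 135*(-1/31)) - 218336 = -112*(27/17 + 135/31) - 218336 = -112*3132/527 - 218336 = -350784/527 - 218336 = -115413856/527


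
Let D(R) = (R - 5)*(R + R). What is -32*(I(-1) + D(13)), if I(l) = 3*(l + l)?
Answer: -6464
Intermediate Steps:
D(R) = 2*R*(-5 + R) (D(R) = (-5 + R)*(2*R) = 2*R*(-5 + R))
I(l) = 6*l (I(l) = 3*(2*l) = 6*l)
-32*(I(-1) + D(13)) = -32*(6*(-1) + 2*13*(-5 + 13)) = -32*(-6 + 2*13*8) = -32*(-6 + 208) = -32*202 = -6464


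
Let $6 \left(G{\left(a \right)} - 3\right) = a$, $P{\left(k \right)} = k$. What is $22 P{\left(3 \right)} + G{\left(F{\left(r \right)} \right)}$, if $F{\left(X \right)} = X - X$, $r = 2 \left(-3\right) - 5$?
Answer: $69$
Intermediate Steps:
$r = -11$ ($r = -6 - 5 = -11$)
$F{\left(X \right)} = 0$
$G{\left(a \right)} = 3 + \frac{a}{6}$
$22 P{\left(3 \right)} + G{\left(F{\left(r \right)} \right)} = 22 \cdot 3 + \left(3 + \frac{1}{6} \cdot 0\right) = 66 + \left(3 + 0\right) = 66 + 3 = 69$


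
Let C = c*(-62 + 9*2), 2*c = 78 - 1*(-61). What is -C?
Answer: 3058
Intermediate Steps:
c = 139/2 (c = (78 - 1*(-61))/2 = (78 + 61)/2 = (½)*139 = 139/2 ≈ 69.500)
C = -3058 (C = 139*(-62 + 9*2)/2 = 139*(-62 + 18)/2 = (139/2)*(-44) = -3058)
-C = -1*(-3058) = 3058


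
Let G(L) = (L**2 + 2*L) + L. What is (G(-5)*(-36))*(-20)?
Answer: 7200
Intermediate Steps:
G(L) = L**2 + 3*L
(G(-5)*(-36))*(-20) = (-5*(3 - 5)*(-36))*(-20) = (-5*(-2)*(-36))*(-20) = (10*(-36))*(-20) = -360*(-20) = 7200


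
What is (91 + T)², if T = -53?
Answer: 1444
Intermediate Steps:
(91 + T)² = (91 - 53)² = 38² = 1444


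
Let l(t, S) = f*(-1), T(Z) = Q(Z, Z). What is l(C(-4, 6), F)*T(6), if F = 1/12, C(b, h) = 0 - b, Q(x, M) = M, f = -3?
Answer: 18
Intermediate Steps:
C(b, h) = -b
F = 1/12 ≈ 0.083333
T(Z) = Z
l(t, S) = 3 (l(t, S) = -3*(-1) = 3)
l(C(-4, 6), F)*T(6) = 3*6 = 18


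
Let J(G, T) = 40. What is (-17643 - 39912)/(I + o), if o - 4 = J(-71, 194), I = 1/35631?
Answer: -410148441/313553 ≈ -1308.1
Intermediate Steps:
I = 1/35631 ≈ 2.8065e-5
o = 44 (o = 4 + 40 = 44)
(-17643 - 39912)/(I + o) = (-17643 - 39912)/(1/35631 + 44) = -57555/1567765/35631 = -57555*35631/1567765 = -410148441/313553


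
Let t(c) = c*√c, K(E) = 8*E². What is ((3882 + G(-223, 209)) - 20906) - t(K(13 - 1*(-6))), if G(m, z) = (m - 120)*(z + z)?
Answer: -160398 - 109744*√2 ≈ -3.1560e+5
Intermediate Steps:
G(m, z) = 2*z*(-120 + m) (G(m, z) = (-120 + m)*(2*z) = 2*z*(-120 + m))
t(c) = c^(3/2)
((3882 + G(-223, 209)) - 20906) - t(K(13 - 1*(-6))) = ((3882 + 2*209*(-120 - 223)) - 20906) - (8*(13 - 1*(-6))²)^(3/2) = ((3882 + 2*209*(-343)) - 20906) - (8*(13 + 6)²)^(3/2) = ((3882 - 143374) - 20906) - (8*19²)^(3/2) = (-139492 - 20906) - (8*361)^(3/2) = -160398 - 2888^(3/2) = -160398 - 109744*√2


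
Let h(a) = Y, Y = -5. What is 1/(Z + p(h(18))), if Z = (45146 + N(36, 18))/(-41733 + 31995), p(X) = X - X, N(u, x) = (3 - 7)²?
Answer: -541/2509 ≈ -0.21562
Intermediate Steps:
h(a) = -5
N(u, x) = 16 (N(u, x) = (-4)² = 16)
p(X) = 0
Z = -2509/541 (Z = (45146 + 16)/(-41733 + 31995) = 45162/(-9738) = 45162*(-1/9738) = -2509/541 ≈ -4.6377)
1/(Z + p(h(18))) = 1/(-2509/541 + 0) = 1/(-2509/541) = -541/2509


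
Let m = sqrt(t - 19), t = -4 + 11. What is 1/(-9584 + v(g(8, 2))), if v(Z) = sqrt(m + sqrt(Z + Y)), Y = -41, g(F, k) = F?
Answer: 1/(-9584 + 3**(1/4)*sqrt(I)*sqrt(2 + sqrt(11))) ≈ -0.00010436 - 2.34e-8*I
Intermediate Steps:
t = 7
m = 2*I*sqrt(3) (m = sqrt(7 - 19) = sqrt(-12) = 2*I*sqrt(3) ≈ 3.4641*I)
v(Z) = sqrt(sqrt(-41 + Z) + 2*I*sqrt(3)) (v(Z) = sqrt(2*I*sqrt(3) + sqrt(Z - 41)) = sqrt(2*I*sqrt(3) + sqrt(-41 + Z)) = sqrt(sqrt(-41 + Z) + 2*I*sqrt(3)))
1/(-9584 + v(g(8, 2))) = 1/(-9584 + sqrt(sqrt(-41 + 8) + 2*I*sqrt(3))) = 1/(-9584 + sqrt(sqrt(-33) + 2*I*sqrt(3))) = 1/(-9584 + sqrt(I*sqrt(33) + 2*I*sqrt(3)))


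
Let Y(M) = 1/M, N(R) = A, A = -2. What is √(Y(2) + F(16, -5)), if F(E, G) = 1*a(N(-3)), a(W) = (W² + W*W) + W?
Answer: √26/2 ≈ 2.5495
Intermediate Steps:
N(R) = -2
a(W) = W + 2*W² (a(W) = (W² + W²) + W = 2*W² + W = W + 2*W²)
F(E, G) = 6 (F(E, G) = 1*(-2*(1 + 2*(-2))) = 1*(-2*(1 - 4)) = 1*(-2*(-3)) = 1*6 = 6)
√(Y(2) + F(16, -5)) = √(1/2 + 6) = √(½ + 6) = √(13/2) = √26/2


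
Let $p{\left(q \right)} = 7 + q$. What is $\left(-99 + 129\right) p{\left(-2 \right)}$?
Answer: $150$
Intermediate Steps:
$\left(-99 + 129\right) p{\left(-2 \right)} = \left(-99 + 129\right) \left(7 - 2\right) = 30 \cdot 5 = 150$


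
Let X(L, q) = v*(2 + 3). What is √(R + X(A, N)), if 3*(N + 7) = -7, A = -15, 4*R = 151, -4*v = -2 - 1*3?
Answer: 2*√11 ≈ 6.6332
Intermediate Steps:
v = 5/4 (v = -(-2 - 1*3)/4 = -(-2 - 3)/4 = -¼*(-5) = 5/4 ≈ 1.2500)
R = 151/4 (R = (¼)*151 = 151/4 ≈ 37.750)
N = -28/3 (N = -7 + (⅓)*(-7) = -7 - 7/3 = -28/3 ≈ -9.3333)
X(L, q) = 25/4 (X(L, q) = 5*(2 + 3)/4 = (5/4)*5 = 25/4)
√(R + X(A, N)) = √(151/4 + 25/4) = √44 = 2*√11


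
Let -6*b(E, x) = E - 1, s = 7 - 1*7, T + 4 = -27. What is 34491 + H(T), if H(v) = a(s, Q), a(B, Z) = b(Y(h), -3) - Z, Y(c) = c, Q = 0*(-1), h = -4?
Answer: 206951/6 ≈ 34492.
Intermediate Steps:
T = -31 (T = -4 - 27 = -31)
Q = 0
s = 0 (s = 7 - 7 = 0)
b(E, x) = ⅙ - E/6 (b(E, x) = -(E - 1)/6 = -(-1 + E)/6 = ⅙ - E/6)
a(B, Z) = ⅚ - Z (a(B, Z) = (⅙ - ⅙*(-4)) - Z = (⅙ + ⅔) - Z = ⅚ - Z)
H(v) = ⅚ (H(v) = ⅚ - 1*0 = ⅚ + 0 = ⅚)
34491 + H(T) = 34491 + ⅚ = 206951/6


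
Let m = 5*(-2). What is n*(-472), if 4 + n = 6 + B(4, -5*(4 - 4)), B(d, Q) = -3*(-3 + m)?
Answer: -19352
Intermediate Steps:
m = -10
B(d, Q) = 39 (B(d, Q) = -3*(-3 - 10) = -3*(-13) = 39)
n = 41 (n = -4 + (6 + 39) = -4 + 45 = 41)
n*(-472) = 41*(-472) = -19352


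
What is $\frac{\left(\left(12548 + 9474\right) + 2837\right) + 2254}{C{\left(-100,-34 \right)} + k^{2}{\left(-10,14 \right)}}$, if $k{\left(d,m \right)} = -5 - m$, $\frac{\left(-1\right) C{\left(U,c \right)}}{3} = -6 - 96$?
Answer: $\frac{27113}{667} \approx 40.649$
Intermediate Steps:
$C{\left(U,c \right)} = 306$ ($C{\left(U,c \right)} = - 3 \left(-6 - 96\right) = \left(-3\right) \left(-102\right) = 306$)
$\frac{\left(\left(12548 + 9474\right) + 2837\right) + 2254}{C{\left(-100,-34 \right)} + k^{2}{\left(-10,14 \right)}} = \frac{\left(\left(12548 + 9474\right) + 2837\right) + 2254}{306 + \left(-5 - 14\right)^{2}} = \frac{\left(22022 + 2837\right) + 2254}{306 + \left(-5 - 14\right)^{2}} = \frac{24859 + 2254}{306 + \left(-19\right)^{2}} = \frac{27113}{306 + 361} = \frac{27113}{667}$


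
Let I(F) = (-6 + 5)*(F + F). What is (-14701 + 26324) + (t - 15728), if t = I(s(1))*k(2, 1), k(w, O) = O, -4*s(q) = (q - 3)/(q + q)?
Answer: -8211/2 ≈ -4105.5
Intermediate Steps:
s(q) = -(-3 + q)/(8*q) (s(q) = -(q - 3)/(4*(q + q)) = -(-3 + q)/(4*(2*q)) = -(-3 + q)*1/(2*q)/4 = -(-3 + q)/(8*q))
I(F) = -2*F
t = -½ (t = -(3 - 1*1)/(4*1)*1 = -(3 - 1)/4*1 = -2/4*1 = -2*¼*1 = -½*1 = -½ ≈ -0.50000)
(-14701 + 26324) + (t - 15728) = (-14701 + 26324) + (-½ - 15728) = 11623 - 31457/2 = -8211/2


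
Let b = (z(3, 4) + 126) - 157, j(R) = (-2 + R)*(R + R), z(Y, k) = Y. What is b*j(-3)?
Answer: -840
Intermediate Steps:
j(R) = 2*R*(-2 + R) (j(R) = (-2 + R)*(2*R) = 2*R*(-2 + R))
b = -28 (b = (3 + 126) - 157 = 129 - 157 = -28)
b*j(-3) = -56*(-3)*(-2 - 3) = -56*(-3)*(-5) = -28*30 = -840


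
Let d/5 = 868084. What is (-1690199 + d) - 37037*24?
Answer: 1761333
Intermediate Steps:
d = 4340420 (d = 5*868084 = 4340420)
(-1690199 + d) - 37037*24 = (-1690199 + 4340420) - 37037*24 = 2650221 - 888888 = 1761333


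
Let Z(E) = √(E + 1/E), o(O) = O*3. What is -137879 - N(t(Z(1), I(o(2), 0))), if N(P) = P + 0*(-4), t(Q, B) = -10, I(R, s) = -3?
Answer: -137869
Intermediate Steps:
o(O) = 3*O
Z(E) = √(E + 1/E)
N(P) = P (N(P) = P + 0 = P)
-137879 - N(t(Z(1), I(o(2), 0))) = -137879 - 1*(-10) = -137879 + 10 = -137869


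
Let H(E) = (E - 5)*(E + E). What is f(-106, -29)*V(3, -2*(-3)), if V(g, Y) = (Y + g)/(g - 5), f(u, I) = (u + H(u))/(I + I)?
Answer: 105417/58 ≈ 1817.5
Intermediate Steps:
H(E) = 2*E*(-5 + E) (H(E) = (-5 + E)*(2*E) = 2*E*(-5 + E))
f(u, I) = (u + 2*u*(-5 + u))/(2*I) (f(u, I) = (u + 2*u*(-5 + u))/(I + I) = (u + 2*u*(-5 + u))/((2*I)) = (u + 2*u*(-5 + u))*(1/(2*I)) = (u + 2*u*(-5 + u))/(2*I))
V(g, Y) = (Y + g)/(-5 + g)
f(-106, -29)*V(3, -2*(-3)) = ((½)*(-106)*(-9 + 2*(-106))/(-29))*((-2*(-3) + 3)/(-5 + 3)) = ((½)*(-106)*(-1/29)*(-9 - 212))*((6 + 3)/(-2)) = ((½)*(-106)*(-1/29)*(-221))*(-½*9) = -11713/29*(-9/2) = 105417/58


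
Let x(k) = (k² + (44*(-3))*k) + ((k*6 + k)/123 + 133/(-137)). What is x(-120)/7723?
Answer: 169814267/43380091 ≈ 3.9146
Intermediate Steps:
x(k) = -133/137 + k² - 16229*k/123 (x(k) = (k² - 132*k) + ((6*k + k)*(1/123) + 133*(-1/137)) = (k² - 132*k) + ((7*k)*(1/123) - 133/137) = (k² - 132*k) + (7*k/123 - 133/137) = (k² - 132*k) + (-133/137 + 7*k/123) = -133/137 + k² - 16229*k/123)
x(-120)/7723 = (-133/137 + (-120)² - 16229/123*(-120))/7723 = (-133/137 + 14400 + 649160/41)*(1/7723) = (169814267/5617)*(1/7723) = 169814267/43380091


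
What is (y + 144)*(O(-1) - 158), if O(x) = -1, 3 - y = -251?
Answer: -63282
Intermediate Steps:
y = 254 (y = 3 - 1*(-251) = 3 + 251 = 254)
(y + 144)*(O(-1) - 158) = (254 + 144)*(-1 - 158) = 398*(-159) = -63282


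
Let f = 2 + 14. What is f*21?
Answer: 336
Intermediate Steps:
f = 16
f*21 = 16*21 = 336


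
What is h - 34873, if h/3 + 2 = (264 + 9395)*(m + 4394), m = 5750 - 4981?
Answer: 149573372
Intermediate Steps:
m = 769
h = 149608245 (h = -6 + 3*((264 + 9395)*(769 + 4394)) = -6 + 3*(9659*5163) = -6 + 3*49869417 = -6 + 149608251 = 149608245)
h - 34873 = 149608245 - 34873 = 149573372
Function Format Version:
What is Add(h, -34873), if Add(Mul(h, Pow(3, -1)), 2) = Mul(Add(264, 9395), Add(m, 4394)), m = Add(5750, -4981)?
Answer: 149573372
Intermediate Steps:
m = 769
h = 149608245 (h = Add(-6, Mul(3, Mul(Add(264, 9395), Add(769, 4394)))) = Add(-6, Mul(3, Mul(9659, 5163))) = Add(-6, Mul(3, 49869417)) = Add(-6, 149608251) = 149608245)
Add(h, -34873) = Add(149608245, -34873) = 149573372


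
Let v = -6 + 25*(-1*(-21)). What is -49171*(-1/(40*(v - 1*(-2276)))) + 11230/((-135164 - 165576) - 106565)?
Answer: 3754416031/9107339800 ≈ 0.41224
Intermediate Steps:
v = 519 (v = -6 + 25*21 = -6 + 525 = 519)
-49171*(-1/(40*(v - 1*(-2276)))) + 11230/((-135164 - 165576) - 106565) = -49171*(-1/(40*(519 - 1*(-2276)))) + 11230/((-135164 - 165576) - 106565) = -49171*(-1/(40*(519 + 2276))) + 11230/(-300740 - 106565) = -49171/(2795*(-40)) + 11230/(-407305) = -49171/(-111800) + 11230*(-1/407305) = -49171*(-1/111800) - 2246/81461 = 49171/111800 - 2246/81461 = 3754416031/9107339800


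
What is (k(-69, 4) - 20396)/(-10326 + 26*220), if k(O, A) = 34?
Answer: 10181/2303 ≈ 4.4208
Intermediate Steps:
(k(-69, 4) - 20396)/(-10326 + 26*220) = (34 - 20396)/(-10326 + 26*220) = -20362/(-10326 + 5720) = -20362/(-4606) = -20362*(-1/4606) = 10181/2303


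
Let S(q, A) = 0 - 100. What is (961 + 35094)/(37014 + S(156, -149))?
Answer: 36055/36914 ≈ 0.97673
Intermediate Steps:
S(q, A) = -100
(961 + 35094)/(37014 + S(156, -149)) = (961 + 35094)/(37014 - 100) = 36055/36914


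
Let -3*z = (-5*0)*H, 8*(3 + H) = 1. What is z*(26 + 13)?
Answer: 0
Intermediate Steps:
H = -23/8 (H = -3 + (⅛)*1 = -3 + ⅛ = -23/8 ≈ -2.8750)
z = 0 (z = -(-5*0)*(-23)/(3*8) = -0*(-23)/8 = -⅓*0 = 0)
z*(26 + 13) = 0*(26 + 13) = 0*39 = 0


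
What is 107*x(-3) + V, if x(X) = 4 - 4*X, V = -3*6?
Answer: 1694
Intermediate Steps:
V = -18
x(X) = 4 - 4*X
107*x(-3) + V = 107*(4 - 4*(-3)) - 18 = 107*(4 + 12) - 18 = 107*16 - 18 = 1712 - 18 = 1694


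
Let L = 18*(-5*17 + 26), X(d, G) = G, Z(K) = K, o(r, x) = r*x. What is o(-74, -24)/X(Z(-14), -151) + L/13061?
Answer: -23356698/1972211 ≈ -11.843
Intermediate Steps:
L = -1062 (L = 18*(-85 + 26) = 18*(-59) = -1062)
o(-74, -24)/X(Z(-14), -151) + L/13061 = -74*(-24)/(-151) - 1062/13061 = 1776*(-1/151) - 1062*1/13061 = -1776/151 - 1062/13061 = -23356698/1972211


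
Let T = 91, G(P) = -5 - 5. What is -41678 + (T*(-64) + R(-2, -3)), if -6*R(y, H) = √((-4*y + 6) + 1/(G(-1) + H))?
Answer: -47502 - √2353/78 ≈ -47503.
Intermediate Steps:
G(P) = -10
R(y, H) = -√(6 + 1/(-10 + H) - 4*y)/6 (R(y, H) = -√((-4*y + 6) + 1/(-10 + H))/6 = -√((6 - 4*y) + 1/(-10 + H))/6 = -√(6 + 1/(-10 + H) - 4*y)/6)
-41678 + (T*(-64) + R(-2, -3)) = -41678 + (91*(-64) - √(-1/(-10 - 3))*√(-1 + 2*(-10 - 3)*(-3 + 2*(-2)))/6) = -41678 + (-5824 - √(-1/(-13))*√(-1 + 2*(-13)*(-3 - 4))/6) = -41678 + (-5824 - √13*√(-1 + 2*(-13)*(-7))/13/6) = -41678 + (-5824 - √13*√(-1 + 182)/13/6) = -41678 + (-5824 - √2353/13/6) = -41678 + (-5824 - √2353/78) = -47502 - √2353/78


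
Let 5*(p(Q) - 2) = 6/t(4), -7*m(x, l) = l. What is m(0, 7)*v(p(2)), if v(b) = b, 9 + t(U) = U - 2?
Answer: -64/35 ≈ -1.8286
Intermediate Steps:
t(U) = -11 + U (t(U) = -9 + (U - 2) = -9 + (-2 + U) = -11 + U)
m(x, l) = -l/7
p(Q) = 64/35 (p(Q) = 2 + (6/(-11 + 4))/5 = 2 + (6/(-7))/5 = 2 + (6*(-⅐))/5 = 2 + (⅕)*(-6/7) = 2 - 6/35 = 64/35)
m(0, 7)*v(p(2)) = -⅐*7*(64/35) = -1*64/35 = -64/35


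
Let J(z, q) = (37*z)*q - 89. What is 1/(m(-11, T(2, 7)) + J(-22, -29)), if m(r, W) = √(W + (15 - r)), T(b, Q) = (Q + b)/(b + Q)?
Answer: 871/20483306 - √3/184349754 ≈ 4.2513e-5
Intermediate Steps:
T(b, Q) = 1 (T(b, Q) = (Q + b)/(Q + b) = 1)
m(r, W) = √(15 + W - r)
J(z, q) = -89 + 37*q*z (J(z, q) = 37*q*z - 89 = -89 + 37*q*z)
1/(m(-11, T(2, 7)) + J(-22, -29)) = 1/(√(15 + 1 - 1*(-11)) + (-89 + 37*(-29)*(-22))) = 1/(√(15 + 1 + 11) + (-89 + 23606)) = 1/(√27 + 23517) = 1/(3*√3 + 23517) = 1/(23517 + 3*√3)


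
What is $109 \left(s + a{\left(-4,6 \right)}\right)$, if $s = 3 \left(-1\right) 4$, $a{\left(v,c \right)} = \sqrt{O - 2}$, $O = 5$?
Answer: $-1308 + 109 \sqrt{3} \approx -1119.2$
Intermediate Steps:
$a{\left(v,c \right)} = \sqrt{3}$ ($a{\left(v,c \right)} = \sqrt{5 - 2} = \sqrt{3}$)
$s = -12$ ($s = \left(-3\right) 4 = -12$)
$109 \left(s + a{\left(-4,6 \right)}\right) = 109 \left(-12 + \sqrt{3}\right) = -1308 + 109 \sqrt{3}$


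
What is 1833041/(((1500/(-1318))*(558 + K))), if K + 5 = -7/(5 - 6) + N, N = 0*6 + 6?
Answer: -1207974019/424500 ≈ -2845.6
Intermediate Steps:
N = 6 (N = 0 + 6 = 6)
K = 8 (K = -5 + (-7/(5 - 6) + 6) = -5 + (-7/(-1) + 6) = -5 + (-7*(-1) + 6) = -5 + (7 + 6) = -5 + 13 = 8)
1833041/(((1500/(-1318))*(558 + K))) = 1833041/(((1500/(-1318))*(558 + 8))) = 1833041/(((1500*(-1/1318))*566)) = 1833041/((-750/659*566)) = 1833041/(-424500/659) = 1833041*(-659/424500) = -1207974019/424500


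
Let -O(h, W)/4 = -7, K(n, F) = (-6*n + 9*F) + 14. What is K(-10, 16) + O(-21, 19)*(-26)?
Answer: -510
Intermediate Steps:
K(n, F) = 14 - 6*n + 9*F
O(h, W) = 28 (O(h, W) = -4*(-7) = 28)
K(-10, 16) + O(-21, 19)*(-26) = (14 - 6*(-10) + 9*16) + 28*(-26) = (14 + 60 + 144) - 728 = 218 - 728 = -510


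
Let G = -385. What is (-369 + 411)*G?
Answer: -16170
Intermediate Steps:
(-369 + 411)*G = (-369 + 411)*(-385) = 42*(-385) = -16170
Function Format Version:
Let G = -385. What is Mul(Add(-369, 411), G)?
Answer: -16170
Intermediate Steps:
Mul(Add(-369, 411), G) = Mul(Add(-369, 411), -385) = Mul(42, -385) = -16170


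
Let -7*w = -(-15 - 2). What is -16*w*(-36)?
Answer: -9792/7 ≈ -1398.9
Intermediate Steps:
w = -17/7 (w = -(-1)*(-15 - 2)/7 = -(-1)*(-17)/7 = -⅐*17 = -17/7 ≈ -2.4286)
-16*w*(-36) = -16*(-17/7)*(-36) = (272/7)*(-36) = -9792/7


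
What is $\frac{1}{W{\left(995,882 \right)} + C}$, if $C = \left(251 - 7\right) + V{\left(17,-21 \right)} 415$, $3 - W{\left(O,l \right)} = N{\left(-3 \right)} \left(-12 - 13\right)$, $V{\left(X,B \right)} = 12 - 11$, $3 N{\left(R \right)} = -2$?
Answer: $\frac{3}{1936} \approx 0.0015496$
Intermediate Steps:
$N{\left(R \right)} = - \frac{2}{3}$ ($N{\left(R \right)} = \frac{1}{3} \left(-2\right) = - \frac{2}{3}$)
$V{\left(X,B \right)} = 1$
$W{\left(O,l \right)} = - \frac{41}{3}$ ($W{\left(O,l \right)} = 3 - - \frac{2 \left(-12 - 13\right)}{3} = 3 - \left(- \frac{2}{3}\right) \left(-25\right) = 3 - \frac{50}{3} = - \frac{41}{3}$)
$C = 659$ ($C = \left(251 - 7\right) + 1 \cdot 415 = 244 + 415 = 659$)
$\frac{1}{W{\left(995,882 \right)} + C} = \frac{1}{- \frac{41}{3} + 659} = \frac{1}{\frac{1936}{3}} = \frac{3}{1936}$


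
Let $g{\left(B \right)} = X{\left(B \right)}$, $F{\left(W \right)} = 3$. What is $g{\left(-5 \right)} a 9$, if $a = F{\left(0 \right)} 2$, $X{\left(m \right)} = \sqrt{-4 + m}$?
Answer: $162 i \approx 162.0 i$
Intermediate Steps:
$g{\left(B \right)} = \sqrt{-4 + B}$
$a = 6$ ($a = 3 \cdot 2 = 6$)
$g{\left(-5 \right)} a 9 = \sqrt{-4 - 5} \cdot 6 \cdot 9 = \sqrt{-9} \cdot 6 \cdot 9 = 3 i 6 \cdot 9 = 18 i 9 = 162 i$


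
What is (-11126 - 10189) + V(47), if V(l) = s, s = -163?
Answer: -21478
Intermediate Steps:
V(l) = -163
(-11126 - 10189) + V(47) = (-11126 - 10189) - 163 = -21315 - 163 = -21478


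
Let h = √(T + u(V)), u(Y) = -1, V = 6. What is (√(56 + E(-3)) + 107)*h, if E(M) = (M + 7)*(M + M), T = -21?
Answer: I*√22*(107 + 4*√2) ≈ 528.41*I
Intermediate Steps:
h = I*√22 (h = √(-21 - 1) = √(-22) = I*√22 ≈ 4.6904*I)
E(M) = 2*M*(7 + M) (E(M) = (7 + M)*(2*M) = 2*M*(7 + M))
(√(56 + E(-3)) + 107)*h = (√(56 + 2*(-3)*(7 - 3)) + 107)*(I*√22) = (√(56 + 2*(-3)*4) + 107)*(I*√22) = (√(56 - 24) + 107)*(I*√22) = (√32 + 107)*(I*√22) = (4*√2 + 107)*(I*√22) = (107 + 4*√2)*(I*√22) = I*√22*(107 + 4*√2)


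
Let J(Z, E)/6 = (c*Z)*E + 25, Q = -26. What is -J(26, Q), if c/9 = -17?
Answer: -620718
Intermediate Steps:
c = -153 (c = 9*(-17) = -153)
J(Z, E) = 150 - 918*E*Z (J(Z, E) = 6*((-153*Z)*E + 25) = 6*(-153*E*Z + 25) = 6*(25 - 153*E*Z) = 150 - 918*E*Z)
-J(26, Q) = -(150 - 918*(-26)*26) = -(150 + 620568) = -1*620718 = -620718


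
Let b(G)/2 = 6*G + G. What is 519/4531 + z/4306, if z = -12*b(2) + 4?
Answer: 365261/9755243 ≈ 0.037443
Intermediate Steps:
b(G) = 14*G (b(G) = 2*(6*G + G) = 2*(7*G) = 14*G)
z = -332 (z = -168*2 + 4 = -12*28 + 4 = -336 + 4 = -332)
519/4531 + z/4306 = 519/4531 - 332/4306 = 519*(1/4531) - 332*1/4306 = 519/4531 - 166/2153 = 365261/9755243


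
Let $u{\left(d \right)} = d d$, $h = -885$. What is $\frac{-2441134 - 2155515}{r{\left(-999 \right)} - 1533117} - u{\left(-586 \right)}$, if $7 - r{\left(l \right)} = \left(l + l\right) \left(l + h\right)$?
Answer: $- \frac{58680046993}{170882} \approx -3.434 \cdot 10^{5}$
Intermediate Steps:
$r{\left(l \right)} = 7 - 2 l \left(-885 + l\right)$ ($r{\left(l \right)} = 7 - \left(l + l\right) \left(l - 885\right) = 7 - 2 l \left(-885 + l\right)$)
$u{\left(d \right)} = d^{2}$
$\frac{-2441134 - 2155515}{r{\left(-999 \right)} - 1533117} - u{\left(-586 \right)} = \frac{-2441134 - 2155515}{\left(7 - 2 \left(-999\right)^{2} + 1770 \left(-999\right)\right) - 1533117} - \left(-586\right)^{2} = - \frac{4596649}{\left(7 - 1996002 - 1768230\right) - 1533117} - 343396 = - \frac{4596649}{-3764225 - 1533117} - 343396 = - \frac{4596649}{-5297342} - 343396 = \left(-4596649\right) \left(- \frac{1}{5297342}\right) - 343396 = \frac{148279}{170882} - 343396 = - \frac{58680046993}{170882}$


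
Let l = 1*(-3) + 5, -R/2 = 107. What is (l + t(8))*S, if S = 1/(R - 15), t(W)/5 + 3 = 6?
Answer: -17/229 ≈ -0.074236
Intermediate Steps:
t(W) = 15 (t(W) = -15 + 5*6 = -15 + 30 = 15)
R = -214 (R = -2*107 = -214)
l = 2 (l = -3 + 5 = 2)
S = -1/229 (S = 1/(-214 - 15) = 1/(-229) = -1/229 ≈ -0.0043668)
(l + t(8))*S = (2 + 15)*(-1/229) = 17*(-1/229) = -17/229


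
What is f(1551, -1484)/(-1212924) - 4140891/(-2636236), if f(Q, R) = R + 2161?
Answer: 627600167939/399694239258 ≈ 1.5702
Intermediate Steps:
f(Q, R) = 2161 + R
f(1551, -1484)/(-1212924) - 4140891/(-2636236) = (2161 - 1484)/(-1212924) - 4140891/(-2636236) = 677*(-1/1212924) - 4140891*(-1/2636236) = -677/1212924 + 4140891/2636236 = 627600167939/399694239258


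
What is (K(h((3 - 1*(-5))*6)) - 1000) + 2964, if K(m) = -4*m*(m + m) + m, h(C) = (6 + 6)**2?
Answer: -163780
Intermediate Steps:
h(C) = 144 (h(C) = 12**2 = 144)
K(m) = m - 8*m**2 (K(m) = -4*m*2*m + m = -8*m**2 + m = m - 8*m**2)
(K(h((3 - 1*(-5))*6)) - 1000) + 2964 = (144*(1 - 8*144) - 1000) + 2964 = (144*(1 - 1152) - 1000) + 2964 = (144*(-1151) - 1000) + 2964 = (-165744 - 1000) + 2964 = -166744 + 2964 = -163780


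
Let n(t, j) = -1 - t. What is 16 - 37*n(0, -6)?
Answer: 53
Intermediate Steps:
16 - 37*n(0, -6) = 16 - 37*(-1 - 1*0) = 16 - 37*(-1 + 0) = 16 - 37*(-1) = 16 + 37 = 53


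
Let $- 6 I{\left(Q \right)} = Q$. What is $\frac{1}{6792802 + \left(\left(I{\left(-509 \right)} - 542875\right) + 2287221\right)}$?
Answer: $\frac{6}{51223397} \approx 1.1713 \cdot 10^{-7}$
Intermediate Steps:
$I{\left(Q \right)} = - \frac{Q}{6}$
$\frac{1}{6792802 + \left(\left(I{\left(-509 \right)} - 542875\right) + 2287221\right)} = \frac{1}{6792802 + \left(\left(\left(- \frac{1}{6}\right) \left(-509\right) - 542875\right) + 2287221\right)} = \frac{1}{6792802 + \left(\left(\frac{509}{6} - 542875\right) + 2287221\right)} = \frac{1}{6792802 + \left(- \frac{3256741}{6} + 2287221\right)} = \frac{1}{6792802 + \frac{10466585}{6}} = \frac{1}{\frac{51223397}{6}} = \frac{6}{51223397}$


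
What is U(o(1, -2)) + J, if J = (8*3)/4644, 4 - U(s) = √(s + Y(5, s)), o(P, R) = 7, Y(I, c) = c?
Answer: 1550/387 - √14 ≈ 0.26351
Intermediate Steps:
U(s) = 4 - √2*√s (U(s) = 4 - √(s + s) = 4 - √(2*s) = 4 - √2*√s)
J = 2/387 (J = 24*(1/4644) = 2/387 ≈ 0.0051680)
U(o(1, -2)) + J = (4 - √2*√7) + 2/387 = (4 - √14) + 2/387 = 1550/387 - √14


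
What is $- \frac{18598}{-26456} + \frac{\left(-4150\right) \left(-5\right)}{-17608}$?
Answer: $- \frac{6921513}{14557414} \approx -0.47546$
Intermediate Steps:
$- \frac{18598}{-26456} + \frac{\left(-4150\right) \left(-5\right)}{-17608} = \left(-18598\right) \left(- \frac{1}{26456}\right) + 20750 \left(- \frac{1}{17608}\right) = \frac{9299}{13228} - \frac{10375}{8804} = - \frac{6921513}{14557414}$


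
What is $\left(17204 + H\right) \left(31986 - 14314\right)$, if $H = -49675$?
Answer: $-573827512$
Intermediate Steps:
$\left(17204 + H\right) \left(31986 - 14314\right) = \left(17204 - 49675\right) \left(31986 - 14314\right) = \left(-32471\right) 17672 = -573827512$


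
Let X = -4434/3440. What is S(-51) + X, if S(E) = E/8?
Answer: -6591/860 ≈ -7.6640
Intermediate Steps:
S(E) = E/8 (S(E) = E*(1/8) = E/8)
X = -2217/1720 (X = -4434*1/3440 = -2217/1720 ≈ -1.2890)
S(-51) + X = (1/8)*(-51) - 2217/1720 = -51/8 - 2217/1720 = -6591/860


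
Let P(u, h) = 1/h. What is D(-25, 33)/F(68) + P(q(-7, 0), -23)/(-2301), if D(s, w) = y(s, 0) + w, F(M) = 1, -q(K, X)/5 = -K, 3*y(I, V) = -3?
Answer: 1693537/52923 ≈ 32.000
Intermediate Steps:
y(I, V) = -1 (y(I, V) = (⅓)*(-3) = -1)
q(K, X) = 5*K (q(K, X) = -(-5)*K = 5*K)
D(s, w) = -1 + w
D(-25, 33)/F(68) + P(q(-7, 0), -23)/(-2301) = (-1 + 33)/1 + 1/(-23*(-2301)) = 32*1 - 1/23*(-1/2301) = 32 + 1/52923 = 1693537/52923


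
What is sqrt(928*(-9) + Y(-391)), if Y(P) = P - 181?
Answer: 2*I*sqrt(2231) ≈ 94.467*I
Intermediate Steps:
Y(P) = -181 + P
sqrt(928*(-9) + Y(-391)) = sqrt(928*(-9) + (-181 - 391)) = sqrt(-8352 - 572) = sqrt(-8924) = 2*I*sqrt(2231)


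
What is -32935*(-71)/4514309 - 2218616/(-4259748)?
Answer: 4994112250831/4807454683533 ≈ 1.0388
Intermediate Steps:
-32935*(-71)/4514309 - 2218616/(-4259748) = 2338385*(1/4514309) - 2218616*(-1/4259748) = 2338385/4514309 + 554654/1064937 = 4994112250831/4807454683533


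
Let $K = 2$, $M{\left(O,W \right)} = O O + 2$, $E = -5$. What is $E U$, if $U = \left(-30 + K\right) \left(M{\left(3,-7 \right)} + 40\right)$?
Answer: $7140$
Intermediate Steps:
$M{\left(O,W \right)} = 2 + O^{2}$ ($M{\left(O,W \right)} = O^{2} + 2 = 2 + O^{2}$)
$U = -1428$ ($U = \left(-30 + 2\right) \left(\left(2 + 3^{2}\right) + 40\right) = - 28 \left(\left(2 + 9\right) + 40\right) = - 28 \left(11 + 40\right) = \left(-28\right) 51 = -1428$)
$E U = \left(-5\right) \left(-1428\right) = 7140$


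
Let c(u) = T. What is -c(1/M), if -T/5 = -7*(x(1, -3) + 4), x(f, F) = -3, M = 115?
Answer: -35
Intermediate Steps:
T = 35 (T = -(-35)*(-3 + 4) = -(-35) = -5*(-7) = 35)
c(u) = 35
-c(1/M) = -1*35 = -35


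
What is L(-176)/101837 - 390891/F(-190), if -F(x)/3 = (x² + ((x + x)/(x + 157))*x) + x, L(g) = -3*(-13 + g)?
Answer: 438509809047/113327268710 ≈ 3.8694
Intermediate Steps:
L(g) = 39 - 3*g
F(x) = -3*x - 3*x² - 6*x²/(157 + x) (F(x) = -3*((x² + ((x + x)/(x + 157))*x) + x) = -3*((x² + ((2*x)/(157 + x))*x) + x) = -3*((x² + (2*x/(157 + x))*x) + x) = -3*((x² + 2*x²/(157 + x)) + x) = -3*(x + x² + 2*x²/(157 + x)) = -3*x - 3*x² - 6*x²/(157 + x))
L(-176)/101837 - 390891/F(-190) = (39 - 3*(-176))/101837 - 390891*(157 - 190)/(570*(157 + (-190)² + 160*(-190))) = (39 + 528)*(1/101837) - 390891*(-11/(190*(157 + 36100 - 30400))) = 567*(1/101837) - 390891/((-3*(-190)*(-1/33)*5857)) = 567/101837 - 390891/(-1112830/11) = 567/101837 - 390891*(-11/1112830) = 567/101837 + 4299801/1112830 = 438509809047/113327268710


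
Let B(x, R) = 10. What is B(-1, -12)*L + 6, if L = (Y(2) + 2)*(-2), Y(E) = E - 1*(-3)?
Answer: -134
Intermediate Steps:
Y(E) = 3 + E (Y(E) = E + 3 = 3 + E)
L = -14 (L = ((3 + 2) + 2)*(-2) = (5 + 2)*(-2) = 7*(-2) = -14)
B(-1, -12)*L + 6 = 10*(-14) + 6 = -140 + 6 = -134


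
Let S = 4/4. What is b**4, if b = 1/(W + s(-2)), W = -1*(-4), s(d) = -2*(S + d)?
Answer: 1/1296 ≈ 0.00077160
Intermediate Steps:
S = 1 (S = 4*(1/4) = 1)
s(d) = -2 - 2*d (s(d) = -2*(1 + d) = -2 - 2*d)
W = 4
b = 1/6 (b = 1/(4 + (-2 - 2*(-2))) = 1/(4 + (-2 + 4)) = 1/(4 + 2) = 1/6 ≈ 0.16667)
b**4 = (1/6)**4 = 1/1296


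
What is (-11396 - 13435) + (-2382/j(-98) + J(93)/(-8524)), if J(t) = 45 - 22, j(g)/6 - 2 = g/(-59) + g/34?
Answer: -168700223811/6657244 ≈ -25341.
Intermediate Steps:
j(g) = 12 + 75*g/1003 (j(g) = 12 + 6*(g/(-59) + g/34) = 12 + 6*(g*(-1/59) + g*(1/34)) = 12 + 6*(-g/59 + g/34) = 12 + 6*(25*g/2006) = 12 + 75*g/1003)
J(t) = 23
(-11396 - 13435) + (-2382/j(-98) + J(93)/(-8524)) = (-11396 - 13435) + (-2382/(12 + (75/1003)*(-98)) + 23/(-8524)) = -24831 + (-2382/(12 - 7350/1003) + 23*(-1/8524)) = -24831 + (-2382/4686/1003 - 23/8524) = -24831 + (-2382*1003/4686 - 23/8524) = -24831 + (-398191/781 - 23/8524) = -24831 - 3394198047/6657244 = -168700223811/6657244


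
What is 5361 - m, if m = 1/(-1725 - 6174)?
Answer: 42346540/7899 ≈ 5361.0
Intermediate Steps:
m = -1/7899 (m = 1/(-7899) = -1/7899 ≈ -0.00012660)
5361 - m = 5361 - 1*(-1/7899) = 5361 + 1/7899 = 42346540/7899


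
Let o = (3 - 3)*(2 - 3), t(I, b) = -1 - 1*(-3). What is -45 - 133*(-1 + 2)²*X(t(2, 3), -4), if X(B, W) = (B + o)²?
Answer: -577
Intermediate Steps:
t(I, b) = 2 (t(I, b) = -1 + 3 = 2)
o = 0 (o = 0*(-1) = 0)
X(B, W) = B² (X(B, W) = (B + 0)² = B²)
-45 - 133*(-1 + 2)²*X(t(2, 3), -4) = -45 - 133*(-1 + 2)²*2² = -45 - 133*1²*4 = -45 - 133*4 = -45 - 532 = -577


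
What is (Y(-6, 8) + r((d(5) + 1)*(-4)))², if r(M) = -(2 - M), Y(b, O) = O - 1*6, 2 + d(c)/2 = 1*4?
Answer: 400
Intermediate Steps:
d(c) = 4 (d(c) = -4 + 2*(1*4) = -4 + 2*4 = -4 + 8 = 4)
Y(b, O) = -6 + O (Y(b, O) = O - 6 = -6 + O)
r(M) = -2 + M
(Y(-6, 8) + r((d(5) + 1)*(-4)))² = ((-6 + 8) + (-2 + (4 + 1)*(-4)))² = (2 + (-2 + 5*(-4)))² = (2 + (-2 - 20))² = (2 - 22)² = (-20)² = 400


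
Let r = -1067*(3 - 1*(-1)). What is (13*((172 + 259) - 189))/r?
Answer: -143/194 ≈ -0.73711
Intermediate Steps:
r = -4268 (r = -1067*(3 + 1) = -1067*4 = -4268)
(13*((172 + 259) - 189))/r = (13*((172 + 259) - 189))/(-4268) = (13*(431 - 189))*(-1/4268) = (13*242)*(-1/4268) = 3146*(-1/4268) = -143/194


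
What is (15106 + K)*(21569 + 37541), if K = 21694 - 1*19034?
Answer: 1050148260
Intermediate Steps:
K = 2660 (K = 21694 - 19034 = 2660)
(15106 + K)*(21569 + 37541) = (15106 + 2660)*(21569 + 37541) = 17766*59110 = 1050148260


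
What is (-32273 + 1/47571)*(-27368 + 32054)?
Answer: -2398074373684/15857 ≈ -1.5123e+8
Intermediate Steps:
(-32273 + 1/47571)*(-27368 + 32054) = (-32273 + 1/47571)*4686 = -1535258882/47571*4686 = -2398074373684/15857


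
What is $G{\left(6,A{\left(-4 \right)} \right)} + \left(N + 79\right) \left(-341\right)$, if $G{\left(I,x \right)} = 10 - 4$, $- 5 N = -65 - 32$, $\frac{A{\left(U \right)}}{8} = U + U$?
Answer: $- \frac{167742}{5} \approx -33548.0$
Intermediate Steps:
$A{\left(U \right)} = 16 U$ ($A{\left(U \right)} = 8 \left(U + U\right) = 8 \cdot 2 U = 16 U$)
$N = \frac{97}{5}$ ($N = - \frac{-65 - 32}{5} = \left(- \frac{1}{5}\right) \left(-97\right) = \frac{97}{5} \approx 19.4$)
$G{\left(I,x \right)} = 6$
$G{\left(6,A{\left(-4 \right)} \right)} + \left(N + 79\right) \left(-341\right) = 6 + \left(\frac{97}{5} + 79\right) \left(-341\right) = 6 + \frac{492}{5} \left(-341\right) = 6 - \frac{167772}{5} = - \frac{167742}{5}$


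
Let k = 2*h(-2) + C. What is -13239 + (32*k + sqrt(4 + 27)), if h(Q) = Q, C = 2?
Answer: -13303 + sqrt(31) ≈ -13297.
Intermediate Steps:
k = -2 (k = 2*(-2) + 2 = -4 + 2 = -2)
-13239 + (32*k + sqrt(4 + 27)) = -13239 + (32*(-2) + sqrt(4 + 27)) = -13239 + (-64 + sqrt(31)) = -13303 + sqrt(31)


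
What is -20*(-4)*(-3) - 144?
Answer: -384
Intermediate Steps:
-20*(-4)*(-3) - 144 = 80*(-3) - 144 = -240 - 144 = -384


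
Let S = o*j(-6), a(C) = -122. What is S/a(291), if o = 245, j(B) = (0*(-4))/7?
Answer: 0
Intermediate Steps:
j(B) = 0 (j(B) = 0*(1/7) = 0)
S = 0 (S = 245*0 = 0)
S/a(291) = 0/(-122) = 0*(-1/122) = 0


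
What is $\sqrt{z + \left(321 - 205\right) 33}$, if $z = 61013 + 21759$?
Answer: $10 \sqrt{866} \approx 294.28$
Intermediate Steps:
$z = 82772$
$\sqrt{z + \left(321 - 205\right) 33} = \sqrt{82772 + \left(321 - 205\right) 33} = \sqrt{82772 + 116 \cdot 33} = \sqrt{82772 + 3828} = \sqrt{86600} = 10 \sqrt{866}$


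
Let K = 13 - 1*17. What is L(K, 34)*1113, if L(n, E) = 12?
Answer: 13356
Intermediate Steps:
K = -4 (K = 13 - 17 = -4)
L(K, 34)*1113 = 12*1113 = 13356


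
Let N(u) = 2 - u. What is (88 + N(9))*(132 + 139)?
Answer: 21951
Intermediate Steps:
(88 + N(9))*(132 + 139) = (88 + (2 - 1*9))*(132 + 139) = (88 + (2 - 9))*271 = (88 - 7)*271 = 81*271 = 21951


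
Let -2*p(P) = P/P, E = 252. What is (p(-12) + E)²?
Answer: 253009/4 ≈ 63252.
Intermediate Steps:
p(P) = -½ (p(P) = -P/(2*P) = -½*1 = -½)
(p(-12) + E)² = (-½ + 252)² = (503/2)² = 253009/4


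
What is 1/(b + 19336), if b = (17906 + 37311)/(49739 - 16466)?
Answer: 33273/643421945 ≈ 5.1713e-5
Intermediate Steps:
b = 55217/33273 ≈ 1.6595
1/(b + 19336) = 1/(55217/33273 + 19336) = 1/(643421945/33273) = 33273/643421945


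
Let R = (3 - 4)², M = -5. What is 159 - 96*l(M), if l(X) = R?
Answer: 63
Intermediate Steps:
R = 1 (R = (-1)² = 1)
l(X) = 1
159 - 96*l(M) = 159 - 96*1 = 159 - 96 = 63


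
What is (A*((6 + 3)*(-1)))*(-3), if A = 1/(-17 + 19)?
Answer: 27/2 ≈ 13.500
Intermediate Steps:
A = ½ (A = 1/2 = ½ ≈ 0.50000)
(A*((6 + 3)*(-1)))*(-3) = (((6 + 3)*(-1))/2)*(-3) = ((9*(-1))/2)*(-3) = ((½)*(-9))*(-3) = -9/2*(-3) = 27/2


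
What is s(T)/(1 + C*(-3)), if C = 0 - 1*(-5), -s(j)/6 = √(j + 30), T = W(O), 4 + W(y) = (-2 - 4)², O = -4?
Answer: 3*√62/7 ≈ 3.3746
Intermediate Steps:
W(y) = 32 (W(y) = -4 + (-2 - 4)² = -4 + (-6)² = -4 + 36 = 32)
T = 32
s(j) = -6*√(30 + j) (s(j) = -6*√(j + 30) = -6*√(30 + j))
C = 5 (C = 0 + 5 = 5)
s(T)/(1 + C*(-3)) = (-6*√(30 + 32))/(1 + 5*(-3)) = (-6*√62)/(1 - 15) = -6*√62/(-14) = -6*√62*(-1/14) = 3*√62/7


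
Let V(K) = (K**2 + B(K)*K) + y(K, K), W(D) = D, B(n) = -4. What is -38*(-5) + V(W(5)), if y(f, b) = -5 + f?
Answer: 195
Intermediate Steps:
V(K) = -5 + K**2 - 3*K (V(K) = (K**2 - 4*K) + (-5 + K) = -5 + K**2 - 3*K)
-38*(-5) + V(W(5)) = -38*(-5) + (-5 + 5**2 - 3*5) = 190 + (-5 + 25 - 15) = 190 + 5 = 195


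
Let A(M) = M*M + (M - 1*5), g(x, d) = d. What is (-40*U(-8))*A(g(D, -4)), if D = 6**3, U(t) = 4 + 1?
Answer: -1400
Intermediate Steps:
U(t) = 5
D = 216
A(M) = -5 + M + M**2 (A(M) = M**2 + (M - 5) = M**2 + (-5 + M) = -5 + M + M**2)
(-40*U(-8))*A(g(D, -4)) = (-40*5)*(-5 - 4 + (-4)**2) = -200*(-5 - 4 + 16) = -200*7 = -1400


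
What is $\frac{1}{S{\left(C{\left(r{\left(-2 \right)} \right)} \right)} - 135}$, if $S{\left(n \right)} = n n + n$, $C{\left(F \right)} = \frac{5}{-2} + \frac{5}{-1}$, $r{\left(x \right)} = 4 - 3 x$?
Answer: $- \frac{4}{345} \approx -0.011594$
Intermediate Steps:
$r{\left(x \right)} = 4 - 3 x$
$C{\left(F \right)} = - \frac{15}{2}$ ($C{\left(F \right)} = 5 \left(- \frac{1}{2}\right) + 5 \left(-1\right) = - \frac{5}{2} - 5 = - \frac{15}{2}$)
$S{\left(n \right)} = n + n^{2}$ ($S{\left(n \right)} = n^{2} + n = n + n^{2}$)
$\frac{1}{S{\left(C{\left(r{\left(-2 \right)} \right)} \right)} - 135} = \frac{1}{- \frac{15 \left(1 - \frac{15}{2}\right)}{2} - 135} = \frac{1}{\left(- \frac{15}{2}\right) \left(- \frac{13}{2}\right) - 135} = \frac{1}{\frac{195}{4} - 135} = \frac{1}{- \frac{345}{4}} = - \frac{4}{345}$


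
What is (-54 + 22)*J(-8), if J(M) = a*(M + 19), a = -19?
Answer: 6688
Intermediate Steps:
J(M) = -361 - 19*M (J(M) = -19*(M + 19) = -19*(19 + M) = -361 - 19*M)
(-54 + 22)*J(-8) = (-54 + 22)*(-361 - 19*(-8)) = -32*(-361 + 152) = -32*(-209) = 6688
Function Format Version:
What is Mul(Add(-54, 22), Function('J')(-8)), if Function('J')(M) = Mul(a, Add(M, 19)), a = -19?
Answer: 6688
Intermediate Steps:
Function('J')(M) = Add(-361, Mul(-19, M)) (Function('J')(M) = Mul(-19, Add(M, 19)) = Mul(-19, Add(19, M)) = Add(-361, Mul(-19, M)))
Mul(Add(-54, 22), Function('J')(-8)) = Mul(Add(-54, 22), Add(-361, Mul(-19, -8))) = Mul(-32, Add(-361, 152)) = Mul(-32, -209) = 6688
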